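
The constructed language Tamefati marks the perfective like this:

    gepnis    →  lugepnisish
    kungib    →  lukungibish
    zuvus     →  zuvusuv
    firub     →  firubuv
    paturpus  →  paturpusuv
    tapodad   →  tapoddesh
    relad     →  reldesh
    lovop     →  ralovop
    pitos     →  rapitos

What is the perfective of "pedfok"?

rapedfok

gepnis and zuvus both end in -s yet inflect differently (lugepnisish, zuvusuv), so the final letter is not what conditions the rule; the last vowel is.
"pedfok" has last vowel 'o'. The stems whose last vowel is 'o' (lovop → ralovop, pitos → rapitos) add the prefix ra-.
So pedfok → rapedfok.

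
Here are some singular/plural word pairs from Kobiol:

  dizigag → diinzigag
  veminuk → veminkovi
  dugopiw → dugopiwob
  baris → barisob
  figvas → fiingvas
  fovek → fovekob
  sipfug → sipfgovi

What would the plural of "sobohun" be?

dizigag and sipfug both end in -g yet inflect differently (diinzigag, sipfgovi), so the final letter is not what conditions the rule; the last vowel is.
"sobohun" has last vowel 'u'. The stems whose last vowel is 'u' (veminuk → veminkovi, sipfug → sipfgovi) delete the last vowel and add -ovi.
The other patterns: stems whose last vowel is 'a' insert -in- after the first vowel; stems whose last vowel is 'e' or 'i' add -ob.
So sobohun → sobohnovi.

sobohnovi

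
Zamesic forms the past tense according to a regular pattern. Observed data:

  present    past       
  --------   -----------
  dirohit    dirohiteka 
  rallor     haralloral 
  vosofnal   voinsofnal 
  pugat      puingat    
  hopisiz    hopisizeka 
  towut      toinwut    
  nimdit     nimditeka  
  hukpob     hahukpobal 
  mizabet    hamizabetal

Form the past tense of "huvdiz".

huvdizeka

nimdit and mizabet both end in -t yet inflect differently (nimditeka, hamizabetal), so the final letter is not what conditions the rule; the last vowel is.
"huvdiz" has last vowel 'i'. The stems whose last vowel is 'i' (hopisiz → hopisizeka, nimdit → nimditeka, dirohit → dirohiteka) add -eka.
So huvdiz → huvdizeka.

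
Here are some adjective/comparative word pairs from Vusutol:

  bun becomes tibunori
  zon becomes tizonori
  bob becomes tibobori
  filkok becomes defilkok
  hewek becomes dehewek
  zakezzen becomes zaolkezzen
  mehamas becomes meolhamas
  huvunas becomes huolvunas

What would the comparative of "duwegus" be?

bun and zakezzen both end in -n yet inflect differently (tibunori, zaolkezzen), so the final letter is not what conditions the rule; the number of vowels is.
"duwegus" has 3 vowels. The stems with 3 vowels (zakezzen → zaolkezzen, mehamas → meolhamas, huvunas → huolvunas) insert -ol- after the first vowel.
So duwegus → duolwegus.

duolwegus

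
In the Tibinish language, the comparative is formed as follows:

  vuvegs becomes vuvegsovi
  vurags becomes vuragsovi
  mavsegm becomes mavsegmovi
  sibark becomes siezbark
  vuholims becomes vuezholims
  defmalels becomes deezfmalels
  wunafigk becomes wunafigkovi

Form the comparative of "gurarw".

guezrarw

vuvegs and defmalels both end in -s yet inflect differently (vuvegsovi, deezfmalels), so the final letter is not what conditions the rule; the second-to-last letter is.
"gurarw" has second-to-last letter 'r'. The one such stem in the data (sibark → siezbark) inserts -ez- after the first vowel (as do defmalels, vuholims), so the same rule applies.
The other pattern: stems whose second-to-last letter is 'g' add -ovi.
So gurarw → guezrarw.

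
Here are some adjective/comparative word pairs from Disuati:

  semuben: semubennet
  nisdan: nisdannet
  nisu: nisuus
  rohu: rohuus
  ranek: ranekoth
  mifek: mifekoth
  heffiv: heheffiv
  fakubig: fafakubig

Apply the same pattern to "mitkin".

mitkinnet

"mitkin" ends in -n. The stems ending in -n (semuben → semubennet, nisdan → nisdannet) double the final consonant and add -et.
So mitkin → mitkinnet.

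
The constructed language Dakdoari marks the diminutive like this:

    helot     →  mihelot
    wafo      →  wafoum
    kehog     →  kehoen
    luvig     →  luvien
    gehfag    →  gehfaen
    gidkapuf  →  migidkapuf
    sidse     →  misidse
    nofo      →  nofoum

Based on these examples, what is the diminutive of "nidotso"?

kehog and wafo both have last vowel 'o' yet inflect differently (kehoen, wafoum), so the last vowel is not what conditions the rule; the final letter is.
"nidotso" ends in -o. The stems ending in -o (wafo → wafoum, nofo → nofoum) add -um.
So nidotso → nidotsoum.

nidotsoum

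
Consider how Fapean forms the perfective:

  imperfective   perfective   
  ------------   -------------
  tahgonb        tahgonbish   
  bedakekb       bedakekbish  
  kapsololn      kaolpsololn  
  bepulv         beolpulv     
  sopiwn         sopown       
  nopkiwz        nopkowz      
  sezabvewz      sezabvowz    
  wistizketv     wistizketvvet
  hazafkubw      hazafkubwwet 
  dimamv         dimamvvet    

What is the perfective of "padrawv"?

kapsololn and sopiwn both end in -n yet inflect differently (kaolpsololn, sopown), so the final letter is not what conditions the rule; the second-to-last letter is.
"padrawv" has second-to-last letter 'w'. The stems whose second-to-last letter is 'w' (sopiwn → sopown, nopkiwz → nopkowz, sezabvewz → sezabvowz) change the last vowel to 'o'.
So padrawv → padrowv.

padrowv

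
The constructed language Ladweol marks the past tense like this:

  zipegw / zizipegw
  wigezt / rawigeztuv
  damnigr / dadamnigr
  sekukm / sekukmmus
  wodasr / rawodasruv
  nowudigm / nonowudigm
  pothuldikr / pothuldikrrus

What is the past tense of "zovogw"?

damnigr and pothuldikr both end in -r yet inflect differently (dadamnigr, pothuldikrrus), so the final letter is not what conditions the rule; the second-to-last letter is.
"zovogw" has second-to-last letter 'g'. The stems whose second-to-last letter is 'g' (nowudigm → nonowudigm, damnigr → dadamnigr, zipegw → zizipegw) repeat the first consonant+vowel as a prefix.
So zovogw → zozovogw.

zozovogw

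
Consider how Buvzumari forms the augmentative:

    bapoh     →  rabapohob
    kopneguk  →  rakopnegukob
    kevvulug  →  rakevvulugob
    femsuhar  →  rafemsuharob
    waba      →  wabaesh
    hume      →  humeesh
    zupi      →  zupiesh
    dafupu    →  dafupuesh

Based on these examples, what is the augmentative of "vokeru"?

femsuhar and waba both have last vowel 'a' yet inflect differently (rafemsuharob, wabaesh), so the last vowel is not what conditions the rule; whether the stem ends in a vowel or a consonant is.
"vokeru" ends in a vowel. The stems ending in a vowel (waba → wabaesh, hume → humeesh, zupi → zupiesh) add -esh.
The other pattern: stems ending in a consonant add ra- … -ob around the stem.
So vokeru → vokeruesh.

vokeruesh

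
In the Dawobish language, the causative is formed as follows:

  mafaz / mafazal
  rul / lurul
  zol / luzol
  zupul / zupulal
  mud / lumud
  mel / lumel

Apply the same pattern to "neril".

nerilal

zupul and rul both end in -l yet inflect differently (zupulal, lurul), so the final letter is not what conditions the rule; the number of vowels is.
"neril" has 2 vowels. The stems with 2 vowels (mafaz → mafazal, zupul → zupulal) add -al.
The other pattern: stems with 1 vowel add the prefix lu-.
So neril → nerilal.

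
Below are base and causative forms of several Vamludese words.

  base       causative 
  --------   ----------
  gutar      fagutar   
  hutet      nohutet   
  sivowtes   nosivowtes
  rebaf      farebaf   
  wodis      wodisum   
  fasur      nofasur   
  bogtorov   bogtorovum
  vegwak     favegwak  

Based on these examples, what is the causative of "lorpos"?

"lorpos" has last vowel 'o'. The one such stem in the data (bogtorov → bogtorovum) adds -um, so the same rule applies.
So lorpos → lorposum.

lorposum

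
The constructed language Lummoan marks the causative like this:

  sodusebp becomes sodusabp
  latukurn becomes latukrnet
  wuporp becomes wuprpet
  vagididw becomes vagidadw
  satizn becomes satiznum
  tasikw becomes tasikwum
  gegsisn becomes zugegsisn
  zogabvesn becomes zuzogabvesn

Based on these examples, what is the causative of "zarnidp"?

sodusebp and wuporp both end in -p yet inflect differently (sodusabp, wuprpet), so the final letter is not what conditions the rule; the second-to-last letter is.
"zarnidp" has second-to-last letter 'd'. The one such stem in the data (vagididw → vagidadw) changes the last vowel to 'a' (as does sodusebp), so the same rule applies.
The other patterns: stems whose second-to-last letter is 's' add the prefix zu-; stems whose second-to-last letter is 'r' delete the last vowel and add -et; stems whose second-to-last letter is 'k' or 'z' add -um.
So zarnidp → zarnadp.

zarnadp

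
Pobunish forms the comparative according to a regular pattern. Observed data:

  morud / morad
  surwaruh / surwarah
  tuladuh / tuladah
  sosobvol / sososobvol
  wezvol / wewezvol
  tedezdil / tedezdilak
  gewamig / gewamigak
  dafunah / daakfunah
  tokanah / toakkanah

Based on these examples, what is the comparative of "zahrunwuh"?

zahrunwah

sosobvol and tedezdil both end in -l yet inflect differently (sososobvol, tedezdilak), so the final letter is not what conditions the rule; the last vowel is.
"zahrunwuh" has last vowel 'u'. The stems whose last vowel is 'u' (morud → morad, surwaruh → surwarah, tuladuh → tuladah) change the last vowel to 'a'.
The other patterns: stems whose last vowel is 'o' repeat the first consonant+vowel as a prefix; stems whose last vowel is 'i' add -ak; stems whose last vowel is 'a' insert -ak- after the first vowel.
So zahrunwuh → zahrunwah.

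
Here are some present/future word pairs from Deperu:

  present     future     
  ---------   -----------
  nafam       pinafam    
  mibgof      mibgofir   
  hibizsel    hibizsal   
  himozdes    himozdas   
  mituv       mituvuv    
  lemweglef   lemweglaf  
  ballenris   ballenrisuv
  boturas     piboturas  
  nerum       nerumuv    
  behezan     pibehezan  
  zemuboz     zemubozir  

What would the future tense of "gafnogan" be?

mibgof and lemweglef both end in -f yet inflect differently (mibgofir, lemweglaf), so the final letter is not what conditions the rule; the last vowel is.
"gafnogan" has last vowel 'a'. The stems whose last vowel is 'a' (boturas → piboturas, behezan → pibehezan, nafam → pinafam) add the prefix pi-.
The other patterns: stems whose last vowel is 'o' add -ir; stems whose last vowel is 'e' change the last vowel to 'a'; stems whose last vowel is 'i' or 'u' add -uv.
So gafnogan → pigafnogan.

pigafnogan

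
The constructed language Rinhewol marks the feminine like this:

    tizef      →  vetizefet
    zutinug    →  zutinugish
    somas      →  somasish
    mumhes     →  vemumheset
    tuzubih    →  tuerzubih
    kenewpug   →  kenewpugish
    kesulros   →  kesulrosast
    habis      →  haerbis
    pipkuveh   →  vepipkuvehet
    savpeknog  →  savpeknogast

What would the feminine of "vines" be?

"vines" has last vowel 'e'. The stems whose last vowel is 'e' (mumhes → vemumheset, tizef → vetizefet, pipkuveh → vepipkuvehet) add ve- … -et around the stem.
So vines → vevineset.

vevineset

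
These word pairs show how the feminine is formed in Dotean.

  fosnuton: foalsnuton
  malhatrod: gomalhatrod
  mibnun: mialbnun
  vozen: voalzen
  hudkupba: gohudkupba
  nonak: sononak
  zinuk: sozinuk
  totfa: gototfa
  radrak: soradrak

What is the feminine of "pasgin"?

paalsgin

zinuk and mibnun both have last vowel 'u' yet inflect differently (sozinuk, mialbnun), so the last vowel is not what conditions the rule; the final letter is.
"pasgin" ends in -n. The stems ending in -n (mibnun → mialbnun, vozen → voalzen, fosnuton → foalsnuton) insert -al- after the first vowel.
The other patterns: stems ending in -k add the prefix so-; stems ending in -a or -d add the prefix go-.
So pasgin → paalsgin.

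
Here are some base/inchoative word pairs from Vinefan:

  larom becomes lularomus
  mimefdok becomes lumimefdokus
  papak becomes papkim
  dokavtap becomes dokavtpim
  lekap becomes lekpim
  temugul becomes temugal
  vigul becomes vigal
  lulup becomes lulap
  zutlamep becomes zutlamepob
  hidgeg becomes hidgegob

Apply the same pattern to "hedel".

hedelob

mimefdok and papak both end in -k yet inflect differently (lumimefdokus, papkim), so the final letter is not what conditions the rule; the last vowel is.
"hedel" has last vowel 'e'. The stems whose last vowel is 'e' (zutlamep → zutlamepob, hidgeg → hidgegob) add -ob.
The other patterns: stems whose last vowel is 'o' add lu- … -us around the stem; stems whose last vowel is 'a' delete the last vowel and add -im; stems whose last vowel is 'u' change the last vowel to 'a'.
So hedel → hedelob.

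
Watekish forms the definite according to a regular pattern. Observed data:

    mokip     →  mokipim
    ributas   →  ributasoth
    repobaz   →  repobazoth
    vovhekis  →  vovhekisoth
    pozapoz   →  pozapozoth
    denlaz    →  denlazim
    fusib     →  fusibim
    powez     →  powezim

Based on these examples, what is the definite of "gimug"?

gimugim

denlaz and repobaz both end in -z yet inflect differently (denlazim, repobazoth), so the final letter is not what conditions the rule; the number of vowels is.
"gimug" has 2 vowels. The stems with 2 vowels (denlaz → denlazim, fusib → fusibim, mokip → mokipim) add -im.
The other pattern: stems with 3 vowels add -oth.
So gimug → gimugim.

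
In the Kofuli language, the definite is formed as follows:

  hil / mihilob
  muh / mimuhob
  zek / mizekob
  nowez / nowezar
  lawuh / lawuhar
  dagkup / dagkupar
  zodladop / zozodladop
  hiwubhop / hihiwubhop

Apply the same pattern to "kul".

mikulob

"kul" has 1 vowel. The stems with 1 vowel (hil → mihilob, muh → mimuhob, zek → mizekob) add mi- … -ob around the stem.
So kul → mikulob.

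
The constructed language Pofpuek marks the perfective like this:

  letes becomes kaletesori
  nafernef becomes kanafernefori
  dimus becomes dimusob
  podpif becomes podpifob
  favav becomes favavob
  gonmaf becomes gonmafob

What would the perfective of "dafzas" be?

"dafzas" has last vowel 'a'. The stems whose last vowel is 'a' (favav → favavob, gonmaf → gonmafob) add -ob.
The other pattern: stems whose last vowel is 'e' add ka- … -ori around the stem.
So dafzas → dafzasob.

dafzasob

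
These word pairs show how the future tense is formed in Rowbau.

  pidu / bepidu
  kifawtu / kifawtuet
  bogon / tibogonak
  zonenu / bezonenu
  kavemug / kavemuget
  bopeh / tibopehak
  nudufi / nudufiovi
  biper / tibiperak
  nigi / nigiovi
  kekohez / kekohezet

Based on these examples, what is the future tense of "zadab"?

kifawtu and zonenu both end in -u yet inflect differently (kifawtuet, bezonenu), so the final letter is not what conditions the rule; the first letter is.
"zadab" begins with z-. The one such stem in the data (zonenu → bezonenu) adds the prefix be-, so the same rule applies.
So zadab → bezadab.

bezadab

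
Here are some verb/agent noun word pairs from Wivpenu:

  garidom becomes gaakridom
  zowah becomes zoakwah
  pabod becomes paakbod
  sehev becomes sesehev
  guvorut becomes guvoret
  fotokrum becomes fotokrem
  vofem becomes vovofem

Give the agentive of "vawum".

vawem

garidom and fotokrum both end in -m yet inflect differently (gaakridom, fotokrem), so the final letter is not what conditions the rule; the last vowel is.
"vawum" has last vowel 'u'. The stems whose last vowel is 'u' (fotokrum → fotokrem, guvorut → guvoret) change the last vowel to 'e'.
So vawum → vawem.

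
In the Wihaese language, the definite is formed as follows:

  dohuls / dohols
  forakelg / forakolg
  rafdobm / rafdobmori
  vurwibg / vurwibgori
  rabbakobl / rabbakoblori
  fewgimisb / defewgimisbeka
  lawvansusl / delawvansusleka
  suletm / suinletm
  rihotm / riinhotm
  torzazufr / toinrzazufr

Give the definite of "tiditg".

tiinditg

forakelg and vurwibg both end in -g yet inflect differently (forakolg, vurwibgori), so the final letter is not what conditions the rule; the second-to-last letter is.
"tiditg" has second-to-last letter 't'. The stems whose second-to-last letter is 't' (suletm → suinletm, rihotm → riinhotm) insert -in- after the first vowel.
The other patterns: stems whose second-to-last letter is 'l' change the last vowel to 'o'; stems whose second-to-last letter is 'b' add -ori; stems whose second-to-last letter is 's' add de- … -eka around the stem.
So tiditg → tiinditg.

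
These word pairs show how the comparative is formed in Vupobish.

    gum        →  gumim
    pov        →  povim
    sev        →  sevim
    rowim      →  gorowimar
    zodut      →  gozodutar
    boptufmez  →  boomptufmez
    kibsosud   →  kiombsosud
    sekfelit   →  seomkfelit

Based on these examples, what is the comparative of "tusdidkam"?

tuomsdidkam

gum and rowim both end in -m yet inflect differently (gumim, gorowimar), so the final letter is not what conditions the rule; the number of vowels is.
"tusdidkam" has 3 vowels. The stems with 3 vowels (boptufmez → boomptufmez, kibsosud → kiombsosud, sekfelit → seomkfelit) insert -om- after the first vowel.
The other patterns: stems with 1 vowel add -im; stems with 2 vowels add go- … -ar around the stem.
So tusdidkam → tuomsdidkam.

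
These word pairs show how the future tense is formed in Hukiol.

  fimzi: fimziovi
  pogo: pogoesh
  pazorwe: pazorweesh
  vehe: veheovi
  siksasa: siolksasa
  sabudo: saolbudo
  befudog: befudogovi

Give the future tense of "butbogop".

butbogopovi

pogo and sabudo both end in -o yet inflect differently (pogoesh, saolbudo), so the final letter is not what conditions the rule; the first letter is.
"butbogop" begins with b-. The one such stem in the data (befudog → befudogovi) adds -ovi, so the same rule applies.
The other patterns: stems beginning with p- add -esh; stems beginning with s- insert -ol- after the first vowel.
So butbogop → butbogopovi.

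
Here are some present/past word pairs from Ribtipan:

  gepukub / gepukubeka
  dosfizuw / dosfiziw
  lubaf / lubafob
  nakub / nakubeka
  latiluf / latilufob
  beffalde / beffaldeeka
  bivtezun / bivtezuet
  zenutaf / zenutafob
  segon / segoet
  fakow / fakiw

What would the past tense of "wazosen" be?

"wazosen" ends in -n. The stems ending in -n (bivtezun → bivtezuet, segon → segoet) drop the final letter and add -et.
The other patterns: stems ending in -f add -ob; stems ending in -w change the last vowel to 'i'; stems ending in -b or -e add -eka.
So wazosen → wazoseet.

wazoseet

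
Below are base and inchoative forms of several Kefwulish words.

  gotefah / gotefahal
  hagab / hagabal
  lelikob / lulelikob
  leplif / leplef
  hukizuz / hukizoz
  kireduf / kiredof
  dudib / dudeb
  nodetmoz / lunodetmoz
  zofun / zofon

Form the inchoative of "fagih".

hagab and dudib both end in -b yet inflect differently (hagabal, dudeb), so the final letter is not what conditions the rule; the last vowel is.
"fagih" has last vowel 'i'. The stems whose last vowel is 'i' (dudib → dudeb, leplif → leplef) change the last vowel to 'e'.
The other patterns: stems whose last vowel is 'a' add -al; stems whose last vowel is 'o' add the prefix lu-; stems whose last vowel is 'u' change the last vowel to 'o'.
So fagih → fageh.

fageh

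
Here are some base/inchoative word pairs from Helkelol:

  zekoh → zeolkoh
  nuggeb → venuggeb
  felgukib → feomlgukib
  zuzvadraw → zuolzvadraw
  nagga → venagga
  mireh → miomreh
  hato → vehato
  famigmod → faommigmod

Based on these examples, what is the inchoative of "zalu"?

mireh and zekoh both end in -h yet inflect differently (miomreh, zeolkoh), so the final letter is not what conditions the rule; the first letter is.
"zalu" begins with z-. The stems beginning with z- (zekoh → zeolkoh, zuzvadraw → zuolzvadraw) insert -ol- after the first vowel.
The other patterns: stems beginning with f- or m- insert -om- after the first vowel; stems beginning with h- or n- add the prefix ve-.
So zalu → zaollu.

zaollu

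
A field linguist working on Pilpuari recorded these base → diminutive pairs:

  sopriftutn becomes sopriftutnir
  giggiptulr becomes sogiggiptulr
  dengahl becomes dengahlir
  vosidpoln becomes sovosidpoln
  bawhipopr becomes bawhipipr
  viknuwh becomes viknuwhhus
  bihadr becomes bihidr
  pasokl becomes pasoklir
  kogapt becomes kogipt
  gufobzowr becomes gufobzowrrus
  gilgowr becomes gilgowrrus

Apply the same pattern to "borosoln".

giggiptulr and gilgowr both end in -r yet inflect differently (sogiggiptulr, gilgowrrus), so the final letter is not what conditions the rule; the second-to-last letter is.
"borosoln" has second-to-last letter 'l'. The stems whose second-to-last letter is 'l' (vosidpoln → sovosidpoln, giggiptulr → sogiggiptulr) add the prefix so-.
The other patterns: stems whose second-to-last letter is 'w' double the final consonant and add -us; stems whose second-to-last letter is 'd' or 'p' change the last vowel to 'i'; stems whose second-to-last letter is 'h', 'k' or 't' add -ir.
So borosoln → soborosoln.

soborosoln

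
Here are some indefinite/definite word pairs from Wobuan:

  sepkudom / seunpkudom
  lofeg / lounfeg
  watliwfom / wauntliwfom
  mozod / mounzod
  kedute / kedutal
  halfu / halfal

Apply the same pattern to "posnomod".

pounsnomod

"posnomod" ends in a consonant. The stems ending in a consonant (sepkudom → seunpkudom, lofeg → lounfeg, watliwfom → wauntliwfom) insert -un- after the first vowel.
So posnomod → pounsnomod.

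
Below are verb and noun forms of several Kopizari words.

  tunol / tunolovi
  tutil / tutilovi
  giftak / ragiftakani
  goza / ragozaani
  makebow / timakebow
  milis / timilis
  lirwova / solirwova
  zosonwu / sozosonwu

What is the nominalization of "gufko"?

goza and lirwova both end in -a yet inflect differently (ragozaani, solirwova), so the final letter is not what conditions the rule; the first letter is.
"gufko" begins with g-. The stems beginning with g- (giftak → ragiftakani, goza → ragozaani) add ra- … -ani around the stem.
So gufko → ragufkoani.

ragufkoani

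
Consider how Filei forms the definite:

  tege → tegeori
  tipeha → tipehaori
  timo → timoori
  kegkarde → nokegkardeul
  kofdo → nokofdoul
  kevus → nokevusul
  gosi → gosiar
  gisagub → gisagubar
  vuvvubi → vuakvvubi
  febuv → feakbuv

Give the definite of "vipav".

viakpav

"vipav" begins with v-. The one such stem in the data (vuvvubi → vuakvvubi) inserts -ak- after the first vowel (as does febuv), so the same rule applies.
The other patterns: stems beginning with t- add -ori; stems beginning with k- add no- … -ul around the stem; stems beginning with g- add -ar.
So vipav → viakpav.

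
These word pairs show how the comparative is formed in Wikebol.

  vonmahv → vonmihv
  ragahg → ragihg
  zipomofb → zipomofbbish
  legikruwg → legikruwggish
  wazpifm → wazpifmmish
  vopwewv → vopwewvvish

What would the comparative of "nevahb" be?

nevihb

ragahg and legikruwg both end in -g yet inflect differently (ragihg, legikruwggish), so the final letter is not what conditions the rule; the second-to-last letter is.
"nevahb" has second-to-last letter 'h'. The stems whose second-to-last letter is 'h' (vonmahv → vonmihv, ragahg → ragihg) change the last vowel to 'i'.
The other pattern: stems whose second-to-last letter is 'f' or 'w' double the final consonant and add -ish.
So nevahb → nevihb.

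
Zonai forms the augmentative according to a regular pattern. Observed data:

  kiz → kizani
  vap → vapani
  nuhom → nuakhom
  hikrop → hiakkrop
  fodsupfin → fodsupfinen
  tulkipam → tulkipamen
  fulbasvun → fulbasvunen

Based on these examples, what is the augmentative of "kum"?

vap and hikrop both end in -p yet inflect differently (vapani, hiakkrop), so the final letter is not what conditions the rule; the number of vowels is.
"kum" has 1 vowel. The stems with 1 vowel (kiz → kizani, vap → vapani) add -ani.
The other patterns: stems with 2 vowels insert -ak- after the first vowel; stems with 3 vowels add -en.
So kum → kumani.

kumani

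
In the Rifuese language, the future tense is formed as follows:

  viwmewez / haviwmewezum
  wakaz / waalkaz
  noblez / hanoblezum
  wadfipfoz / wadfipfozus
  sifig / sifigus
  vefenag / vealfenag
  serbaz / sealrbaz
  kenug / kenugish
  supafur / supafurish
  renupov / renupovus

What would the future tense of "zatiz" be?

zatizus

serbaz and wadfipfoz both end in -z yet inflect differently (sealrbaz, wadfipfozus), so the final letter is not what conditions the rule; the last vowel is.
"zatiz" has last vowel 'i'. The one such stem in the data (sifig → sifigus) adds -us, so the same rule applies.
So zatiz → zatizus.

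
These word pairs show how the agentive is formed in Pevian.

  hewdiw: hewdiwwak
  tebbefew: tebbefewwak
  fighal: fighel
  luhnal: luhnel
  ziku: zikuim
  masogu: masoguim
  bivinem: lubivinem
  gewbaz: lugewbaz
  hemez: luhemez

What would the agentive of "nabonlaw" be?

nabonlawwak

tebbefew and bivinem both have last vowel 'e' yet inflect differently (tebbefewwak, lubivinem), so the last vowel is not what conditions the rule; the final letter is.
"nabonlaw" ends in -w. The stems ending in -w (hewdiw → hewdiwwak, tebbefew → tebbefewwak) double the final consonant and add -ak.
So nabonlaw → nabonlawwak.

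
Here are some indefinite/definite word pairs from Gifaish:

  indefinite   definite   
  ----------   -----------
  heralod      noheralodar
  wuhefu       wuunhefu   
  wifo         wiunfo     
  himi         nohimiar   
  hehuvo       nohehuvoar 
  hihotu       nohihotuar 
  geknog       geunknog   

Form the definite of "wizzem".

"wizzem" begins with w-. The stems beginning with w- (wifo → wiunfo, wuhefu → wuunhefu) insert -un- after the first vowel.
The other pattern: stems beginning with h- add no- … -ar around the stem.
So wizzem → wiunzzem.

wiunzzem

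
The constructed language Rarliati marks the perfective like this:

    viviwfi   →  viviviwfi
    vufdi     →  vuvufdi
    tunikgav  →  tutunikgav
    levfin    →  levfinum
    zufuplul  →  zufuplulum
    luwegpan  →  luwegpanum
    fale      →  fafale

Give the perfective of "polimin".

poliminum

luwegpan and tunikgav both have last vowel 'a' yet inflect differently (luwegpanum, tutunikgav), so the last vowel is not what conditions the rule; the final letter is.
"polimin" ends in -n. The stems ending in -n (levfin → levfinum, luwegpan → luwegpanum) add -um.
So polimin → poliminum.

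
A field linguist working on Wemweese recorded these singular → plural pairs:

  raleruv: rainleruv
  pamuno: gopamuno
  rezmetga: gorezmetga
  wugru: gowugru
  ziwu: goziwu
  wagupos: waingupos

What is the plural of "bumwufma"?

gobumwufma

raleruv and ziwu both have last vowel 'u' yet inflect differently (rainleruv, goziwu), so the last vowel is not what conditions the rule; whether the stem ends in a vowel or a consonant is.
"bumwufma" ends in a vowel. The stems ending in a vowel (ziwu → goziwu, wugru → gowugru, rezmetga → gorezmetga) add the prefix go-.
The other pattern: stems ending in a consonant insert -in- after the first vowel.
So bumwufma → gobumwufma.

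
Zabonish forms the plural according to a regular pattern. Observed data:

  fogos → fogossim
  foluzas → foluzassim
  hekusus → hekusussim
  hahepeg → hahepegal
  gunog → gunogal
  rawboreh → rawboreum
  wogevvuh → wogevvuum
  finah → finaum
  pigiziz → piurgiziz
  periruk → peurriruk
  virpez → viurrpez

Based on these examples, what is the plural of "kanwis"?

fogos and gunog both have last vowel 'o' yet inflect differently (fogossim, gunogal), so the last vowel is not what conditions the rule; the final letter is.
"kanwis" ends in -s. The stems ending in -s (fogos → fogossim, foluzas → foluzassim, hekusus → hekusussim) double the final consonant and add -im.
So kanwis → kanwissim.

kanwissim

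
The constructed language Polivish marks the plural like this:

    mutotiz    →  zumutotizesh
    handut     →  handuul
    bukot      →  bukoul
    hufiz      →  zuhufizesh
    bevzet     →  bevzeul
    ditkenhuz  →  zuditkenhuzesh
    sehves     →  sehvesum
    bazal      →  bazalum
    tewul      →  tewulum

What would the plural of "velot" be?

handut and ditkenhuz both have last vowel 'u' yet inflect differently (handuul, zuditkenhuzesh), so the last vowel is not what conditions the rule; the final letter is.
"velot" ends in -t. The stems ending in -t (bukot → bukoul, handut → handuul, bevzet → bevzeul) drop the final letter and add -ul.
The other patterns: stems ending in -z add zu- … -esh around the stem; stems ending in -l or -s add -um.
So velot → veloul.

veloul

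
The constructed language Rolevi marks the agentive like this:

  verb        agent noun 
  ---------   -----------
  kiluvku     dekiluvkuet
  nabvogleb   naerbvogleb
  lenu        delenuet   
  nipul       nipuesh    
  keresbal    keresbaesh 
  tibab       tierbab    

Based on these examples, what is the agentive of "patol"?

patoesh

lenu and nipul both have last vowel 'u' yet inflect differently (delenuet, nipuesh), so the last vowel is not what conditions the rule; the final letter is.
"patol" ends in -l. The stems ending in -l (keresbal → keresbaesh, nipul → nipuesh) drop the final letter and add -esh.
So patol → patoesh.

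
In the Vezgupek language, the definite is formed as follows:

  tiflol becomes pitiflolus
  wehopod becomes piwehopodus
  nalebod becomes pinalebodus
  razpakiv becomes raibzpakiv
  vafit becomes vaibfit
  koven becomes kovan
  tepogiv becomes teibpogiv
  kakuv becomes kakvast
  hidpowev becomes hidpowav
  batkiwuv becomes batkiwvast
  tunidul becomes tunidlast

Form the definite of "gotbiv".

goibtbiv

tunidul and tiflol both end in -l yet inflect differently (tunidlast, pitiflolus), so the final letter is not what conditions the rule; the last vowel is.
"gotbiv" has last vowel 'i'. The stems whose last vowel is 'i' (razpakiv → raibzpakiv, vafit → vaibfit, tepogiv → teibpogiv) insert -ib- after the first vowel.
The other patterns: stems whose last vowel is 'u' delete the last vowel and add -ast; stems whose last vowel is 'o' add pi- … -us around the stem; stems whose last vowel is 'e' change the last vowel to 'a'.
So gotbiv → goibtbiv.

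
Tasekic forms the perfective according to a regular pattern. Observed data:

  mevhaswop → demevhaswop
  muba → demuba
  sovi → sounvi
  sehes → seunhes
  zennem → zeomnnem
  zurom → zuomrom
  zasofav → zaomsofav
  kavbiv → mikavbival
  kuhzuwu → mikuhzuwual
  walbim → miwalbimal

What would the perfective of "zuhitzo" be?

zuomhitzo

"zuhitzo" begins with z-. The stems beginning with z- (zennem → zeomnnem, zurom → zuomrom, zasofav → zaomsofav) insert -om- after the first vowel.
So zuhitzo → zuomhitzo.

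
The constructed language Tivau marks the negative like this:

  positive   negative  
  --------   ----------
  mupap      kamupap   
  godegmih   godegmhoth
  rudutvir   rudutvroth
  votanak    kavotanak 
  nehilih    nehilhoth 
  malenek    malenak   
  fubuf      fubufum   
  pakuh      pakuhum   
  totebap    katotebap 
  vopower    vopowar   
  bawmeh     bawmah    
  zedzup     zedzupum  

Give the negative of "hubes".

godegmih and bawmeh both end in -h yet inflect differently (godegmhoth, bawmah), so the final letter is not what conditions the rule; the last vowel is.
"hubes" has last vowel 'e'. The stems whose last vowel is 'e' (bawmeh → bawmah, vopower → vopowar, malenek → malenak) change the last vowel to 'a'.
So hubes → hubas.

hubas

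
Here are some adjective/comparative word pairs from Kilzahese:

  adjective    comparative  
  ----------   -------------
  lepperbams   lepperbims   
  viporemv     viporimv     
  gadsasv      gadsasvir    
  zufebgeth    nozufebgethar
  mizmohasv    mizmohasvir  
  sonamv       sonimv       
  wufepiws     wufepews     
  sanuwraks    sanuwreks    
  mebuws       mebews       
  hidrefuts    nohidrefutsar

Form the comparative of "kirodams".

kirodims

mizmohasv and sonamv both end in -v yet inflect differently (mizmohasvir, sonimv), so the final letter is not what conditions the rule; the second-to-last letter is.
"kirodams" has second-to-last letter 'm'. The stems whose second-to-last letter is 'm' (sonamv → sonimv, viporemv → viporimv, lepperbams → lepperbims) change the last vowel to 'i'.
The other patterns: stems whose second-to-last letter is 't' add no- … -ar around the stem; stems whose second-to-last letter is 's' add -ir; stems whose second-to-last letter is 'k' or 'w' change the last vowel to 'e'.
So kirodams → kirodims.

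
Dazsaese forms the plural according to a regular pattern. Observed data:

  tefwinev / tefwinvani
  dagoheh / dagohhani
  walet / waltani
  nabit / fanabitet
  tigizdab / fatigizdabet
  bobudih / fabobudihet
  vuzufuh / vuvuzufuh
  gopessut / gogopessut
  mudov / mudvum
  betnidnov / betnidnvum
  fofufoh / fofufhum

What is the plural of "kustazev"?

walet and nabit both end in -t yet inflect differently (waltani, fanabitet), so the final letter is not what conditions the rule; the last vowel is.
"kustazev" has last vowel 'e'. The stems whose last vowel is 'e' (tefwinev → tefwinvani, dagoheh → dagohhani, walet → waltani) delete the last vowel and add -ani.
So kustazev → kustazvani.

kustazvani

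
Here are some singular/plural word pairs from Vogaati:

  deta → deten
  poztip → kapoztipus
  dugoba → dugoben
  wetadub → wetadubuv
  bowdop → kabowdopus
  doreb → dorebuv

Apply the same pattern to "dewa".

dugoba and doreb both begin with d- yet inflect differently (dugoben, dorebuv), so the first letter is not what conditions the rule; the final letter is.
"dewa" ends in -a. The stems ending in -a (dugoba → dugoben, deta → deten) drop the final letter and add -en.
The other patterns: stems ending in -b add -uv; stems ending in -p add ka- … -us around the stem.
So dewa → dewen.

dewen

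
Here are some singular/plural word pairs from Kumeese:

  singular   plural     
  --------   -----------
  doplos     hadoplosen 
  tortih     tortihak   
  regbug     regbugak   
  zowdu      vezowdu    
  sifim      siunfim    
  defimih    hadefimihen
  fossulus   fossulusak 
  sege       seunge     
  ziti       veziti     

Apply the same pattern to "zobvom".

vezobvom

defimih and tortih both end in -h yet inflect differently (hadefimihen, tortihak), so the final letter is not what conditions the rule; the first letter is.
"zobvom" begins with z-. The stems beginning with z- (ziti → veziti, zowdu → vezowdu) add the prefix ve-.
So zobvom → vezobvom.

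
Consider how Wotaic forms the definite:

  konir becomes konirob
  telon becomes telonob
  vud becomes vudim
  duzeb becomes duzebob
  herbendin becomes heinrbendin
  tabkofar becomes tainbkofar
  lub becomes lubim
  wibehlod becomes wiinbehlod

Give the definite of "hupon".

huponob

lub and duzeb both end in -b yet inflect differently (lubim, duzebob), so the final letter is not what conditions the rule; the number of vowels is.
"hupon" has 2 vowels. The stems with 2 vowels (telon → telonob, konir → konirob, duzeb → duzebob) add -ob.
So hupon → huponob.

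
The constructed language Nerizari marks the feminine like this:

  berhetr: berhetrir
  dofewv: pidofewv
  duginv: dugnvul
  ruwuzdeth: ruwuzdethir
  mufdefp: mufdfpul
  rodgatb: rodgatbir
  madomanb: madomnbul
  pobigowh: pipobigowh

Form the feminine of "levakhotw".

levakhotwir

ruwuzdeth and pobigowh both end in -h yet inflect differently (ruwuzdethir, pipobigowh), so the final letter is not what conditions the rule; the second-to-last letter is.
"levakhotw" has second-to-last letter 't'. The stems whose second-to-last letter is 't' (ruwuzdeth → ruwuzdethir, berhetr → berhetrir, rodgatb → rodgatbir) add -ir.
The other patterns: stems whose second-to-last letter is 'w' add the prefix pi-; stems whose second-to-last letter is 'f' or 'n' delete the last vowel and add -ul.
So levakhotw → levakhotwir.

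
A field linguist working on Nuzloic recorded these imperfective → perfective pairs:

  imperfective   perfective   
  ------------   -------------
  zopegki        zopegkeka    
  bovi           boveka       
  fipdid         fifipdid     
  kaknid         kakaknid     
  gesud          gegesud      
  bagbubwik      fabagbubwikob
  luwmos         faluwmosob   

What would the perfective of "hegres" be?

zopegki and fipdid both have last vowel 'i' yet inflect differently (zopegkeka, fifipdid), so the last vowel is not what conditions the rule; the final letter is.
"hegres" ends in -s. The one such stem in the data (luwmos → faluwmosob) adds fa- … -ob around the stem, so the same rule applies.
So hegres → fahegresob.

fahegresob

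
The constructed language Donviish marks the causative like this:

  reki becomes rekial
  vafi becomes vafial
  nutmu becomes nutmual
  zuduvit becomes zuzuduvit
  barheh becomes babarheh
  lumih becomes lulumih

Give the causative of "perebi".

perebial

reki and zuduvit both have last vowel 'i' yet inflect differently (rekial, zuzuduvit), so the last vowel is not what conditions the rule; whether the stem ends in a vowel or a consonant is.
"perebi" ends in a vowel. The stems ending in a vowel (reki → rekial, vafi → vafial, nutmu → nutmual) add -al.
The other pattern: stems ending in a consonant repeat the first consonant+vowel as a prefix.
So perebi → perebial.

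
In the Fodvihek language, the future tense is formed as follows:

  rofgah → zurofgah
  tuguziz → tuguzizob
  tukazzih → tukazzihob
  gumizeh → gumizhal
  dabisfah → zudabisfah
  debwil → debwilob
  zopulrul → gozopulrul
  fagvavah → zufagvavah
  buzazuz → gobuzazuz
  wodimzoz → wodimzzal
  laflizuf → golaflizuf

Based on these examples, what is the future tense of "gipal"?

zugipal

buzazuz and tuguziz both end in -z yet inflect differently (gobuzazuz, tuguzizob), so the final letter is not what conditions the rule; the last vowel is.
"gipal" has last vowel 'a'. The stems whose last vowel is 'a' (dabisfah → zudabisfah, rofgah → zurofgah, fagvavah → zufagvavah) add the prefix zu-.
So gipal → zugipal.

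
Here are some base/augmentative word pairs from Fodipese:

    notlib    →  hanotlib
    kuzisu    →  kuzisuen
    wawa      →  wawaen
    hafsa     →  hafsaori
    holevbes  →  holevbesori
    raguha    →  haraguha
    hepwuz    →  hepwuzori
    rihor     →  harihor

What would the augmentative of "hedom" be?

hedomori

hafsa and raguha both end in -a yet inflect differently (hafsaori, haraguha), so the final letter is not what conditions the rule; the first letter is.
"hedom" begins with h-. The stems beginning with h- (hafsa → hafsaori, hepwuz → hepwuzori, holevbes → holevbesori) add -ori.
So hedom → hedomori.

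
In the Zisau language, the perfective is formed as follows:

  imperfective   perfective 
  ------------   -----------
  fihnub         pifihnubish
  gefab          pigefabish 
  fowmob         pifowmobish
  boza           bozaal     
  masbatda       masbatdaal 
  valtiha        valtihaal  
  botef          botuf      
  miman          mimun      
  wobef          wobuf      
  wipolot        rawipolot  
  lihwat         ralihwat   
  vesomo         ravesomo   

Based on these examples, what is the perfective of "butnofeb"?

pibutnofebish

gefab and boza both have last vowel 'a' yet inflect differently (pigefabish, bozaal), so the last vowel is not what conditions the rule; the final letter is.
"butnofeb" ends in -b. The stems ending in -b (fihnub → pifihnubish, gefab → pigefabish, fowmob → pifowmobish) add pi- … -ish around the stem.
So butnofeb → pibutnofebish.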